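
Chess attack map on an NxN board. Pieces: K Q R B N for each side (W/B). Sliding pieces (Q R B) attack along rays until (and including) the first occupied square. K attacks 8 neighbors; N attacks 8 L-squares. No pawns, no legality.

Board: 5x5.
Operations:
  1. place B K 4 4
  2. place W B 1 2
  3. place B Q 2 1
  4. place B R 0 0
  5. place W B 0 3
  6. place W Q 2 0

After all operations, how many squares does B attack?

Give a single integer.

Answer: 17

Derivation:
Op 1: place BK@(4,4)
Op 2: place WB@(1,2)
Op 3: place BQ@(2,1)
Op 4: place BR@(0,0)
Op 5: place WB@(0,3)
Op 6: place WQ@(2,0)
Per-piece attacks for B:
  BR@(0,0): attacks (0,1) (0,2) (0,3) (1,0) (2,0) [ray(0,1) blocked at (0,3); ray(1,0) blocked at (2,0)]
  BQ@(2,1): attacks (2,2) (2,3) (2,4) (2,0) (3,1) (4,1) (1,1) (0,1) (3,2) (4,3) (3,0) (1,2) (1,0) [ray(0,-1) blocked at (2,0); ray(-1,1) blocked at (1,2)]
  BK@(4,4): attacks (4,3) (3,4) (3,3)
Union (17 distinct): (0,1) (0,2) (0,3) (1,0) (1,1) (1,2) (2,0) (2,2) (2,3) (2,4) (3,0) (3,1) (3,2) (3,3) (3,4) (4,1) (4,3)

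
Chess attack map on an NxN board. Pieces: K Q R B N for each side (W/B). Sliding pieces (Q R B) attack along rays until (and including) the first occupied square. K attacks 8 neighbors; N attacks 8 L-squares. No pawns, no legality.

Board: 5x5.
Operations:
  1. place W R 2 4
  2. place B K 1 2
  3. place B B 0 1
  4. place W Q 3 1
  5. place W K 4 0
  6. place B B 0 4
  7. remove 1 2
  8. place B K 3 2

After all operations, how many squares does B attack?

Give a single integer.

Answer: 12

Derivation:
Op 1: place WR@(2,4)
Op 2: place BK@(1,2)
Op 3: place BB@(0,1)
Op 4: place WQ@(3,1)
Op 5: place WK@(4,0)
Op 6: place BB@(0,4)
Op 7: remove (1,2)
Op 8: place BK@(3,2)
Per-piece attacks for B:
  BB@(0,1): attacks (1,2) (2,3) (3,4) (1,0)
  BB@(0,4): attacks (1,3) (2,2) (3,1) [ray(1,-1) blocked at (3,1)]
  BK@(3,2): attacks (3,3) (3,1) (4,2) (2,2) (4,3) (4,1) (2,3) (2,1)
Union (12 distinct): (1,0) (1,2) (1,3) (2,1) (2,2) (2,3) (3,1) (3,3) (3,4) (4,1) (4,2) (4,3)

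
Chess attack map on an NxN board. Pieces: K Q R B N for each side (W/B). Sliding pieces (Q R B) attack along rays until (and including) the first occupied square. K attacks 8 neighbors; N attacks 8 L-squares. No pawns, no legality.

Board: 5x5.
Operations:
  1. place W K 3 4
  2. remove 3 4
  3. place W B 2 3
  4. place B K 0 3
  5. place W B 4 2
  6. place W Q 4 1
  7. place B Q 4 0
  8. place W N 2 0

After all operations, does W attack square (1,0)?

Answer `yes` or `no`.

Op 1: place WK@(3,4)
Op 2: remove (3,4)
Op 3: place WB@(2,3)
Op 4: place BK@(0,3)
Op 5: place WB@(4,2)
Op 6: place WQ@(4,1)
Op 7: place BQ@(4,0)
Op 8: place WN@(2,0)
Per-piece attacks for W:
  WN@(2,0): attacks (3,2) (4,1) (1,2) (0,1)
  WB@(2,3): attacks (3,4) (3,2) (4,1) (1,4) (1,2) (0,1) [ray(1,-1) blocked at (4,1)]
  WQ@(4,1): attacks (4,2) (4,0) (3,1) (2,1) (1,1) (0,1) (3,2) (2,3) (3,0) [ray(0,1) blocked at (4,2); ray(0,-1) blocked at (4,0); ray(-1,1) blocked at (2,3)]
  WB@(4,2): attacks (3,3) (2,4) (3,1) (2,0) [ray(-1,-1) blocked at (2,0)]
W attacks (1,0): no

Answer: no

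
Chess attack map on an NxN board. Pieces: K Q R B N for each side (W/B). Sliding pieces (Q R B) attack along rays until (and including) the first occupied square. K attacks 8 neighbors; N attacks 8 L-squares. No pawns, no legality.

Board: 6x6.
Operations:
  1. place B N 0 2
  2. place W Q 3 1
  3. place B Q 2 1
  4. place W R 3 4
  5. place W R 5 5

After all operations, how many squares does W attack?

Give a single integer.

Answer: 26

Derivation:
Op 1: place BN@(0,2)
Op 2: place WQ@(3,1)
Op 3: place BQ@(2,1)
Op 4: place WR@(3,4)
Op 5: place WR@(5,5)
Per-piece attacks for W:
  WQ@(3,1): attacks (3,2) (3,3) (3,4) (3,0) (4,1) (5,1) (2,1) (4,2) (5,3) (4,0) (2,2) (1,3) (0,4) (2,0) [ray(0,1) blocked at (3,4); ray(-1,0) blocked at (2,1)]
  WR@(3,4): attacks (3,5) (3,3) (3,2) (3,1) (4,4) (5,4) (2,4) (1,4) (0,4) [ray(0,-1) blocked at (3,1)]
  WR@(5,5): attacks (5,4) (5,3) (5,2) (5,1) (5,0) (4,5) (3,5) (2,5) (1,5) (0,5)
Union (26 distinct): (0,4) (0,5) (1,3) (1,4) (1,5) (2,0) (2,1) (2,2) (2,4) (2,5) (3,0) (3,1) (3,2) (3,3) (3,4) (3,5) (4,0) (4,1) (4,2) (4,4) (4,5) (5,0) (5,1) (5,2) (5,3) (5,4)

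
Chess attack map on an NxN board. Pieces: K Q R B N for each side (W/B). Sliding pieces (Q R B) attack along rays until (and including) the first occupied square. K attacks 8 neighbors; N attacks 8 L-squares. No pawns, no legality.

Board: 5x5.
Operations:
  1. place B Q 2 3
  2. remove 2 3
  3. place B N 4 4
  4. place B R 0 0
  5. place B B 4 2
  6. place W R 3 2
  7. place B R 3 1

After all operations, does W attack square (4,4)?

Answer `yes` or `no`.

Op 1: place BQ@(2,3)
Op 2: remove (2,3)
Op 3: place BN@(4,4)
Op 4: place BR@(0,0)
Op 5: place BB@(4,2)
Op 6: place WR@(3,2)
Op 7: place BR@(3,1)
Per-piece attacks for W:
  WR@(3,2): attacks (3,3) (3,4) (3,1) (4,2) (2,2) (1,2) (0,2) [ray(0,-1) blocked at (3,1); ray(1,0) blocked at (4,2)]
W attacks (4,4): no

Answer: no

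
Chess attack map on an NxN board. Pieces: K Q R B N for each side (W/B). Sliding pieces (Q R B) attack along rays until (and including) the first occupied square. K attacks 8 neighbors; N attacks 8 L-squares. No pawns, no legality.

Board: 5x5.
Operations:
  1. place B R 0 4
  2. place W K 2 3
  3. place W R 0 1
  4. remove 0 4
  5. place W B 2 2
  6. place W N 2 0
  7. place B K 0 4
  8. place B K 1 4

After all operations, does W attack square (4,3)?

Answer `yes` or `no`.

Op 1: place BR@(0,4)
Op 2: place WK@(2,3)
Op 3: place WR@(0,1)
Op 4: remove (0,4)
Op 5: place WB@(2,2)
Op 6: place WN@(2,0)
Op 7: place BK@(0,4)
Op 8: place BK@(1,4)
Per-piece attacks for W:
  WR@(0,1): attacks (0,2) (0,3) (0,4) (0,0) (1,1) (2,1) (3,1) (4,1) [ray(0,1) blocked at (0,4)]
  WN@(2,0): attacks (3,2) (4,1) (1,2) (0,1)
  WB@(2,2): attacks (3,3) (4,4) (3,1) (4,0) (1,3) (0,4) (1,1) (0,0) [ray(-1,1) blocked at (0,4)]
  WK@(2,3): attacks (2,4) (2,2) (3,3) (1,3) (3,4) (3,2) (1,4) (1,2)
W attacks (4,3): no

Answer: no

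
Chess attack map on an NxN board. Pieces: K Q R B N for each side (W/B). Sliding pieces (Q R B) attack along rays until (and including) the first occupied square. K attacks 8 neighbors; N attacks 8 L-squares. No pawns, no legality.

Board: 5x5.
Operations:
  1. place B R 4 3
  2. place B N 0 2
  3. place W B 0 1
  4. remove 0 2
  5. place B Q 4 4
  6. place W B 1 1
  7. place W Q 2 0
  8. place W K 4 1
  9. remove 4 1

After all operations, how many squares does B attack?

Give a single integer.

Answer: 15

Derivation:
Op 1: place BR@(4,3)
Op 2: place BN@(0,2)
Op 3: place WB@(0,1)
Op 4: remove (0,2)
Op 5: place BQ@(4,4)
Op 6: place WB@(1,1)
Op 7: place WQ@(2,0)
Op 8: place WK@(4,1)
Op 9: remove (4,1)
Per-piece attacks for B:
  BR@(4,3): attacks (4,4) (4,2) (4,1) (4,0) (3,3) (2,3) (1,3) (0,3) [ray(0,1) blocked at (4,4)]
  BQ@(4,4): attacks (4,3) (3,4) (2,4) (1,4) (0,4) (3,3) (2,2) (1,1) [ray(0,-1) blocked at (4,3); ray(-1,-1) blocked at (1,1)]
Union (15 distinct): (0,3) (0,4) (1,1) (1,3) (1,4) (2,2) (2,3) (2,4) (3,3) (3,4) (4,0) (4,1) (4,2) (4,3) (4,4)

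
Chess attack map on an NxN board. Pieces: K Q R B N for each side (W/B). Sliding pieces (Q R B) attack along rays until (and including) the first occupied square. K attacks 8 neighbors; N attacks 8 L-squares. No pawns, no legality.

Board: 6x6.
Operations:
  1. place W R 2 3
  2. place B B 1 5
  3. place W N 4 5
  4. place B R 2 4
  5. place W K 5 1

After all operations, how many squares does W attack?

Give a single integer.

Op 1: place WR@(2,3)
Op 2: place BB@(1,5)
Op 3: place WN@(4,5)
Op 4: place BR@(2,4)
Op 5: place WK@(5,1)
Per-piece attacks for W:
  WR@(2,3): attacks (2,4) (2,2) (2,1) (2,0) (3,3) (4,3) (5,3) (1,3) (0,3) [ray(0,1) blocked at (2,4)]
  WN@(4,5): attacks (5,3) (3,3) (2,4)
  WK@(5,1): attacks (5,2) (5,0) (4,1) (4,2) (4,0)
Union (14 distinct): (0,3) (1,3) (2,0) (2,1) (2,2) (2,4) (3,3) (4,0) (4,1) (4,2) (4,3) (5,0) (5,2) (5,3)

Answer: 14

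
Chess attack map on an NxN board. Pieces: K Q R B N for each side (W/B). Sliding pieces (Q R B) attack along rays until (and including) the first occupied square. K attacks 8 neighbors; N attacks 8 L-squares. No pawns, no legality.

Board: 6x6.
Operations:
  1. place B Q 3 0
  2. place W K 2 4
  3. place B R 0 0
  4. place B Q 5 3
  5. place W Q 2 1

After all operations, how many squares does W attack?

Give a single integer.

Op 1: place BQ@(3,0)
Op 2: place WK@(2,4)
Op 3: place BR@(0,0)
Op 4: place BQ@(5,3)
Op 5: place WQ@(2,1)
Per-piece attacks for W:
  WQ@(2,1): attacks (2,2) (2,3) (2,4) (2,0) (3,1) (4,1) (5,1) (1,1) (0,1) (3,2) (4,3) (5,4) (3,0) (1,2) (0,3) (1,0) [ray(0,1) blocked at (2,4); ray(1,-1) blocked at (3,0)]
  WK@(2,4): attacks (2,5) (2,3) (3,4) (1,4) (3,5) (3,3) (1,5) (1,3)
Union (23 distinct): (0,1) (0,3) (1,0) (1,1) (1,2) (1,3) (1,4) (1,5) (2,0) (2,2) (2,3) (2,4) (2,5) (3,0) (3,1) (3,2) (3,3) (3,4) (3,5) (4,1) (4,3) (5,1) (5,4)

Answer: 23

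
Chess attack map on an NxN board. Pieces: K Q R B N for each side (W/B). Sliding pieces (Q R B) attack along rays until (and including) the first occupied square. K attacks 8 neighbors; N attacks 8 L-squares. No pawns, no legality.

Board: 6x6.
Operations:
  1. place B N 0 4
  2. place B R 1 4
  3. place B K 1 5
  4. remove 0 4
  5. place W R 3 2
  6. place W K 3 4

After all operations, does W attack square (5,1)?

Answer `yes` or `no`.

Answer: no

Derivation:
Op 1: place BN@(0,4)
Op 2: place BR@(1,4)
Op 3: place BK@(1,5)
Op 4: remove (0,4)
Op 5: place WR@(3,2)
Op 6: place WK@(3,4)
Per-piece attacks for W:
  WR@(3,2): attacks (3,3) (3,4) (3,1) (3,0) (4,2) (5,2) (2,2) (1,2) (0,2) [ray(0,1) blocked at (3,4)]
  WK@(3,4): attacks (3,5) (3,3) (4,4) (2,4) (4,5) (4,3) (2,5) (2,3)
W attacks (5,1): no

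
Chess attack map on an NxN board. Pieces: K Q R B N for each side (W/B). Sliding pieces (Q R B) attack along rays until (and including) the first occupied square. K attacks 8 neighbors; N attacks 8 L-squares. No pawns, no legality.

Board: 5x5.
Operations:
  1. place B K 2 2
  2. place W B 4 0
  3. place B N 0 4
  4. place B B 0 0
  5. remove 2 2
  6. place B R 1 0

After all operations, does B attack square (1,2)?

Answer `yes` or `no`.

Op 1: place BK@(2,2)
Op 2: place WB@(4,0)
Op 3: place BN@(0,4)
Op 4: place BB@(0,0)
Op 5: remove (2,2)
Op 6: place BR@(1,0)
Per-piece attacks for B:
  BB@(0,0): attacks (1,1) (2,2) (3,3) (4,4)
  BN@(0,4): attacks (1,2) (2,3)
  BR@(1,0): attacks (1,1) (1,2) (1,3) (1,4) (2,0) (3,0) (4,0) (0,0) [ray(1,0) blocked at (4,0); ray(-1,0) blocked at (0,0)]
B attacks (1,2): yes

Answer: yes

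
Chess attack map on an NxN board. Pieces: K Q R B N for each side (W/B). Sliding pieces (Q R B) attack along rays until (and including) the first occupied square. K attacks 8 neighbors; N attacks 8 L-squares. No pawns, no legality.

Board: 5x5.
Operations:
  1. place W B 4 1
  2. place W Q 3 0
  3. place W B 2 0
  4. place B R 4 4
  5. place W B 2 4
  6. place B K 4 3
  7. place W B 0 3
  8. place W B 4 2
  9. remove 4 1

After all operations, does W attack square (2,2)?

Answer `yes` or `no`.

Answer: no

Derivation:
Op 1: place WB@(4,1)
Op 2: place WQ@(3,0)
Op 3: place WB@(2,0)
Op 4: place BR@(4,4)
Op 5: place WB@(2,4)
Op 6: place BK@(4,3)
Op 7: place WB@(0,3)
Op 8: place WB@(4,2)
Op 9: remove (4,1)
Per-piece attacks for W:
  WB@(0,3): attacks (1,4) (1,2) (2,1) (3,0) [ray(1,-1) blocked at (3,0)]
  WB@(2,0): attacks (3,1) (4,2) (1,1) (0,2) [ray(1,1) blocked at (4,2)]
  WB@(2,4): attacks (3,3) (4,2) (1,3) (0,2) [ray(1,-1) blocked at (4,2)]
  WQ@(3,0): attacks (3,1) (3,2) (3,3) (3,4) (4,0) (2,0) (4,1) (2,1) (1,2) (0,3) [ray(-1,0) blocked at (2,0); ray(-1,1) blocked at (0,3)]
  WB@(4,2): attacks (3,3) (2,4) (3,1) (2,0) [ray(-1,1) blocked at (2,4); ray(-1,-1) blocked at (2,0)]
W attacks (2,2): no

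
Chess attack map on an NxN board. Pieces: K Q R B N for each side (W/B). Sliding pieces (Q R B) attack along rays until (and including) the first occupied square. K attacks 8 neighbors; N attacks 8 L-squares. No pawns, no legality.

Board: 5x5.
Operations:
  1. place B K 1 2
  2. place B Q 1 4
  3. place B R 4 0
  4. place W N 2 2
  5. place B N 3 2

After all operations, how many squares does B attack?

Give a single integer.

Answer: 22

Derivation:
Op 1: place BK@(1,2)
Op 2: place BQ@(1,4)
Op 3: place BR@(4,0)
Op 4: place WN@(2,2)
Op 5: place BN@(3,2)
Per-piece attacks for B:
  BK@(1,2): attacks (1,3) (1,1) (2,2) (0,2) (2,3) (2,1) (0,3) (0,1)
  BQ@(1,4): attacks (1,3) (1,2) (2,4) (3,4) (4,4) (0,4) (2,3) (3,2) (0,3) [ray(0,-1) blocked at (1,2); ray(1,-1) blocked at (3,2)]
  BN@(3,2): attacks (4,4) (2,4) (1,3) (4,0) (2,0) (1,1)
  BR@(4,0): attacks (4,1) (4,2) (4,3) (4,4) (3,0) (2,0) (1,0) (0,0)
Union (22 distinct): (0,0) (0,1) (0,2) (0,3) (0,4) (1,0) (1,1) (1,2) (1,3) (2,0) (2,1) (2,2) (2,3) (2,4) (3,0) (3,2) (3,4) (4,0) (4,1) (4,2) (4,3) (4,4)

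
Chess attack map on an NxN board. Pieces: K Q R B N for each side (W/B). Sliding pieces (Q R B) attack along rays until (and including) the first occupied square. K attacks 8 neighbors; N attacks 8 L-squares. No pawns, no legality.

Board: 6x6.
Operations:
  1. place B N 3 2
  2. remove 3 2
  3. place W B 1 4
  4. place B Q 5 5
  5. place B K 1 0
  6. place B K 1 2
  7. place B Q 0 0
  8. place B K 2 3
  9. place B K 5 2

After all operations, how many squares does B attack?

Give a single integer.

Op 1: place BN@(3,2)
Op 2: remove (3,2)
Op 3: place WB@(1,4)
Op 4: place BQ@(5,5)
Op 5: place BK@(1,0)
Op 6: place BK@(1,2)
Op 7: place BQ@(0,0)
Op 8: place BK@(2,3)
Op 9: place BK@(5,2)
Per-piece attacks for B:
  BQ@(0,0): attacks (0,1) (0,2) (0,3) (0,4) (0,5) (1,0) (1,1) (2,2) (3,3) (4,4) (5,5) [ray(1,0) blocked at (1,0); ray(1,1) blocked at (5,5)]
  BK@(1,0): attacks (1,1) (2,0) (0,0) (2,1) (0,1)
  BK@(1,2): attacks (1,3) (1,1) (2,2) (0,2) (2,3) (2,1) (0,3) (0,1)
  BK@(2,3): attacks (2,4) (2,2) (3,3) (1,3) (3,4) (3,2) (1,4) (1,2)
  BK@(5,2): attacks (5,3) (5,1) (4,2) (4,3) (4,1)
  BQ@(5,5): attacks (5,4) (5,3) (5,2) (4,5) (3,5) (2,5) (1,5) (0,5) (4,4) (3,3) (2,2) (1,1) (0,0) [ray(0,-1) blocked at (5,2); ray(-1,-1) blocked at (0,0)]
Union (32 distinct): (0,0) (0,1) (0,2) (0,3) (0,4) (0,5) (1,0) (1,1) (1,2) (1,3) (1,4) (1,5) (2,0) (2,1) (2,2) (2,3) (2,4) (2,5) (3,2) (3,3) (3,4) (3,5) (4,1) (4,2) (4,3) (4,4) (4,5) (5,1) (5,2) (5,3) (5,4) (5,5)

Answer: 32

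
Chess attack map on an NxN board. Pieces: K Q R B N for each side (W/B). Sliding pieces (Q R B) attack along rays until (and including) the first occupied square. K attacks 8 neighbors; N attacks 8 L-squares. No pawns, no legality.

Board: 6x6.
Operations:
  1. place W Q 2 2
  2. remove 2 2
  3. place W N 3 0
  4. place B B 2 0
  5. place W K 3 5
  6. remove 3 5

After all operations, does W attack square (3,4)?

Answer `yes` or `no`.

Answer: no

Derivation:
Op 1: place WQ@(2,2)
Op 2: remove (2,2)
Op 3: place WN@(3,0)
Op 4: place BB@(2,0)
Op 5: place WK@(3,5)
Op 6: remove (3,5)
Per-piece attacks for W:
  WN@(3,0): attacks (4,2) (5,1) (2,2) (1,1)
W attacks (3,4): no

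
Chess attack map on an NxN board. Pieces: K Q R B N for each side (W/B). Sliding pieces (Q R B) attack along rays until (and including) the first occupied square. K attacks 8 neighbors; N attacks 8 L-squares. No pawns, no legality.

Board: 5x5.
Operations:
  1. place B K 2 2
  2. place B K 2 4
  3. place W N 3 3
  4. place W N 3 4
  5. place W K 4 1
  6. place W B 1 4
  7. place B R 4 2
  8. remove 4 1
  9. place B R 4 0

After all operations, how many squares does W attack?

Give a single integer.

Answer: 10

Derivation:
Op 1: place BK@(2,2)
Op 2: place BK@(2,4)
Op 3: place WN@(3,3)
Op 4: place WN@(3,4)
Op 5: place WK@(4,1)
Op 6: place WB@(1,4)
Op 7: place BR@(4,2)
Op 8: remove (4,1)
Op 9: place BR@(4,0)
Per-piece attacks for W:
  WB@(1,4): attacks (2,3) (3,2) (4,1) (0,3)
  WN@(3,3): attacks (1,4) (4,1) (2,1) (1,2)
  WN@(3,4): attacks (4,2) (2,2) (1,3)
Union (10 distinct): (0,3) (1,2) (1,3) (1,4) (2,1) (2,2) (2,3) (3,2) (4,1) (4,2)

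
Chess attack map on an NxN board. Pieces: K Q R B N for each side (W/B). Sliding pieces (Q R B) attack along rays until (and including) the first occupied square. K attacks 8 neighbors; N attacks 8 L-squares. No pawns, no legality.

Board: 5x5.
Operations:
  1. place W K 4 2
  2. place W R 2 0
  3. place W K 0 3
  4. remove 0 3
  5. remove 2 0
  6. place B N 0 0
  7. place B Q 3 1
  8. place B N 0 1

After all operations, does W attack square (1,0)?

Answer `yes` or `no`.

Op 1: place WK@(4,2)
Op 2: place WR@(2,0)
Op 3: place WK@(0,3)
Op 4: remove (0,3)
Op 5: remove (2,0)
Op 6: place BN@(0,0)
Op 7: place BQ@(3,1)
Op 8: place BN@(0,1)
Per-piece attacks for W:
  WK@(4,2): attacks (4,3) (4,1) (3,2) (3,3) (3,1)
W attacks (1,0): no

Answer: no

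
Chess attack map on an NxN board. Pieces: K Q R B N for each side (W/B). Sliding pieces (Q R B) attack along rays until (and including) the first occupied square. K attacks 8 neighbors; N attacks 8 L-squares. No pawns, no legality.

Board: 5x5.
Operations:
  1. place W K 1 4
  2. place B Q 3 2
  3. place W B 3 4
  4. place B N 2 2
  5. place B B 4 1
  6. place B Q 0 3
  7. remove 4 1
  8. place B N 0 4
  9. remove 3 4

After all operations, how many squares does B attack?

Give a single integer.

Op 1: place WK@(1,4)
Op 2: place BQ@(3,2)
Op 3: place WB@(3,4)
Op 4: place BN@(2,2)
Op 5: place BB@(4,1)
Op 6: place BQ@(0,3)
Op 7: remove (4,1)
Op 8: place BN@(0,4)
Op 9: remove (3,4)
Per-piece attacks for B:
  BQ@(0,3): attacks (0,4) (0,2) (0,1) (0,0) (1,3) (2,3) (3,3) (4,3) (1,4) (1,2) (2,1) (3,0) [ray(0,1) blocked at (0,4); ray(1,1) blocked at (1,4)]
  BN@(0,4): attacks (1,2) (2,3)
  BN@(2,2): attacks (3,4) (4,3) (1,4) (0,3) (3,0) (4,1) (1,0) (0,1)
  BQ@(3,2): attacks (3,3) (3,4) (3,1) (3,0) (4,2) (2,2) (4,3) (4,1) (2,3) (1,4) (2,1) (1,0) [ray(-1,0) blocked at (2,2); ray(-1,1) blocked at (1,4)]
Union (19 distinct): (0,0) (0,1) (0,2) (0,3) (0,4) (1,0) (1,2) (1,3) (1,4) (2,1) (2,2) (2,3) (3,0) (3,1) (3,3) (3,4) (4,1) (4,2) (4,3)

Answer: 19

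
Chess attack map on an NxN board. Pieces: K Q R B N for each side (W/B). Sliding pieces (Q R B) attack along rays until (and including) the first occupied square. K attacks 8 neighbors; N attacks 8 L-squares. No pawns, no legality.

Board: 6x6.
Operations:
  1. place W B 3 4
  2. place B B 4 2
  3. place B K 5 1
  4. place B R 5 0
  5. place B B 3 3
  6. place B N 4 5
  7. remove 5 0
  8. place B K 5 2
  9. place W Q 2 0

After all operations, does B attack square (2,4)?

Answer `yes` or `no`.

Op 1: place WB@(3,4)
Op 2: place BB@(4,2)
Op 3: place BK@(5,1)
Op 4: place BR@(5,0)
Op 5: place BB@(3,3)
Op 6: place BN@(4,5)
Op 7: remove (5,0)
Op 8: place BK@(5,2)
Op 9: place WQ@(2,0)
Per-piece attacks for B:
  BB@(3,3): attacks (4,4) (5,5) (4,2) (2,4) (1,5) (2,2) (1,1) (0,0) [ray(1,-1) blocked at (4,2)]
  BB@(4,2): attacks (5,3) (5,1) (3,3) (3,1) (2,0) [ray(1,-1) blocked at (5,1); ray(-1,1) blocked at (3,3); ray(-1,-1) blocked at (2,0)]
  BN@(4,5): attacks (5,3) (3,3) (2,4)
  BK@(5,1): attacks (5,2) (5,0) (4,1) (4,2) (4,0)
  BK@(5,2): attacks (5,3) (5,1) (4,2) (4,3) (4,1)
B attacks (2,4): yes

Answer: yes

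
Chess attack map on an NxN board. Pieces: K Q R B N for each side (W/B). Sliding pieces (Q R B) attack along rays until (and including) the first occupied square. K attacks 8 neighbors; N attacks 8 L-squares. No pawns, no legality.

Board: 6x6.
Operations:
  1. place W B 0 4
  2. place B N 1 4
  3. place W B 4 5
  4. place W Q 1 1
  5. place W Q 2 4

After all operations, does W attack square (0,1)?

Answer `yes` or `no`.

Answer: yes

Derivation:
Op 1: place WB@(0,4)
Op 2: place BN@(1,4)
Op 3: place WB@(4,5)
Op 4: place WQ@(1,1)
Op 5: place WQ@(2,4)
Per-piece attacks for W:
  WB@(0,4): attacks (1,5) (1,3) (2,2) (3,1) (4,0)
  WQ@(1,1): attacks (1,2) (1,3) (1,4) (1,0) (2,1) (3,1) (4,1) (5,1) (0,1) (2,2) (3,3) (4,4) (5,5) (2,0) (0,2) (0,0) [ray(0,1) blocked at (1,4)]
  WQ@(2,4): attacks (2,5) (2,3) (2,2) (2,1) (2,0) (3,4) (4,4) (5,4) (1,4) (3,5) (3,3) (4,2) (5,1) (1,5) (1,3) (0,2) [ray(-1,0) blocked at (1,4)]
  WB@(4,5): attacks (5,4) (3,4) (2,3) (1,2) (0,1)
W attacks (0,1): yes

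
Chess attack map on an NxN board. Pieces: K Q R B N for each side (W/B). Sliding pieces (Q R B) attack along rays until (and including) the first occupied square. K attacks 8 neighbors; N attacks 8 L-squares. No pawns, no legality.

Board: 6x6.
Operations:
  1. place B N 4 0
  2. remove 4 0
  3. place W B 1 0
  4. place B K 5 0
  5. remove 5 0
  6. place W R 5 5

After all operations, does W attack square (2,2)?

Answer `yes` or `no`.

Answer: no

Derivation:
Op 1: place BN@(4,0)
Op 2: remove (4,0)
Op 3: place WB@(1,0)
Op 4: place BK@(5,0)
Op 5: remove (5,0)
Op 6: place WR@(5,5)
Per-piece attacks for W:
  WB@(1,0): attacks (2,1) (3,2) (4,3) (5,4) (0,1)
  WR@(5,5): attacks (5,4) (5,3) (5,2) (5,1) (5,0) (4,5) (3,5) (2,5) (1,5) (0,5)
W attacks (2,2): no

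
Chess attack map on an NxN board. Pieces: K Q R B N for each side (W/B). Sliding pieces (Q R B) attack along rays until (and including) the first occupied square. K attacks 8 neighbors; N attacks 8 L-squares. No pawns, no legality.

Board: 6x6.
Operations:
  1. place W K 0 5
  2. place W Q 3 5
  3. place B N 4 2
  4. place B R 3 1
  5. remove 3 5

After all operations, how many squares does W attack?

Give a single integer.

Answer: 3

Derivation:
Op 1: place WK@(0,5)
Op 2: place WQ@(3,5)
Op 3: place BN@(4,2)
Op 4: place BR@(3,1)
Op 5: remove (3,5)
Per-piece attacks for W:
  WK@(0,5): attacks (0,4) (1,5) (1,4)
Union (3 distinct): (0,4) (1,4) (1,5)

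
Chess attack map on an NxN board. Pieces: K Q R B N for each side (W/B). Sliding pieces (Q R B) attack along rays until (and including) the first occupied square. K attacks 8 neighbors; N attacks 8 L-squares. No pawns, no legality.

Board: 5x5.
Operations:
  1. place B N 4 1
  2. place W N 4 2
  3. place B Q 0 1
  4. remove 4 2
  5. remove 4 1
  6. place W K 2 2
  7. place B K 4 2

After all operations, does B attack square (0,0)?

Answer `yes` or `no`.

Answer: yes

Derivation:
Op 1: place BN@(4,1)
Op 2: place WN@(4,2)
Op 3: place BQ@(0,1)
Op 4: remove (4,2)
Op 5: remove (4,1)
Op 6: place WK@(2,2)
Op 7: place BK@(4,2)
Per-piece attacks for B:
  BQ@(0,1): attacks (0,2) (0,3) (0,4) (0,0) (1,1) (2,1) (3,1) (4,1) (1,2) (2,3) (3,4) (1,0)
  BK@(4,2): attacks (4,3) (4,1) (3,2) (3,3) (3,1)
B attacks (0,0): yes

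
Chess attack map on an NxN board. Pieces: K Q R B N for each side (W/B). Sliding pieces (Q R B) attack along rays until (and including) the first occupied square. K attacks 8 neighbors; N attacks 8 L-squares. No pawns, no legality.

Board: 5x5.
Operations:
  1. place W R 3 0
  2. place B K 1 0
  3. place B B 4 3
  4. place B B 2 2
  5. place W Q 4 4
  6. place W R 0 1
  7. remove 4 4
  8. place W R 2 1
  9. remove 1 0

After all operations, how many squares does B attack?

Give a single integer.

Answer: 11

Derivation:
Op 1: place WR@(3,0)
Op 2: place BK@(1,0)
Op 3: place BB@(4,3)
Op 4: place BB@(2,2)
Op 5: place WQ@(4,4)
Op 6: place WR@(0,1)
Op 7: remove (4,4)
Op 8: place WR@(2,1)
Op 9: remove (1,0)
Per-piece attacks for B:
  BB@(2,2): attacks (3,3) (4,4) (3,1) (4,0) (1,3) (0,4) (1,1) (0,0)
  BB@(4,3): attacks (3,4) (3,2) (2,1) [ray(-1,-1) blocked at (2,1)]
Union (11 distinct): (0,0) (0,4) (1,1) (1,3) (2,1) (3,1) (3,2) (3,3) (3,4) (4,0) (4,4)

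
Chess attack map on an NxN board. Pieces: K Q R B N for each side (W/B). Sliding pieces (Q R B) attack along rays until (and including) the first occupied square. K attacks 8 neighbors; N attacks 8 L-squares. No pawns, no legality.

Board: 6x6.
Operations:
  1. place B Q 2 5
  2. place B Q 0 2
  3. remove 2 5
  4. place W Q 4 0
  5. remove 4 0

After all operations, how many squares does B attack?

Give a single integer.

Answer: 15

Derivation:
Op 1: place BQ@(2,5)
Op 2: place BQ@(0,2)
Op 3: remove (2,5)
Op 4: place WQ@(4,0)
Op 5: remove (4,0)
Per-piece attacks for B:
  BQ@(0,2): attacks (0,3) (0,4) (0,5) (0,1) (0,0) (1,2) (2,2) (3,2) (4,2) (5,2) (1,3) (2,4) (3,5) (1,1) (2,0)
Union (15 distinct): (0,0) (0,1) (0,3) (0,4) (0,5) (1,1) (1,2) (1,3) (2,0) (2,2) (2,4) (3,2) (3,5) (4,2) (5,2)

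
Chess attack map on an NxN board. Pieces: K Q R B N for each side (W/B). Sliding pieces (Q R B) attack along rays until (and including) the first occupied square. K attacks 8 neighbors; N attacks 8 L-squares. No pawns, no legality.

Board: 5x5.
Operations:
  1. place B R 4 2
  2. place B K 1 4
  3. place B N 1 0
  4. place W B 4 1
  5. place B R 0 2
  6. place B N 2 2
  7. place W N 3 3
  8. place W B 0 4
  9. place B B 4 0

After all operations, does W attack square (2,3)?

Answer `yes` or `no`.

Answer: yes

Derivation:
Op 1: place BR@(4,2)
Op 2: place BK@(1,4)
Op 3: place BN@(1,0)
Op 4: place WB@(4,1)
Op 5: place BR@(0,2)
Op 6: place BN@(2,2)
Op 7: place WN@(3,3)
Op 8: place WB@(0,4)
Op 9: place BB@(4,0)
Per-piece attacks for W:
  WB@(0,4): attacks (1,3) (2,2) [ray(1,-1) blocked at (2,2)]
  WN@(3,3): attacks (1,4) (4,1) (2,1) (1,2)
  WB@(4,1): attacks (3,2) (2,3) (1,4) (3,0) [ray(-1,1) blocked at (1,4)]
W attacks (2,3): yes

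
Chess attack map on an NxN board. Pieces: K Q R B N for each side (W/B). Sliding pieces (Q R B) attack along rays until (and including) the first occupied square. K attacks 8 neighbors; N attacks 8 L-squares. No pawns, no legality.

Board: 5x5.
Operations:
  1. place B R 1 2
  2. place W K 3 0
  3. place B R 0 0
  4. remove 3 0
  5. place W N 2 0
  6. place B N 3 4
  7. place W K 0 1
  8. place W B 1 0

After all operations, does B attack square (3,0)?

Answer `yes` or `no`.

Op 1: place BR@(1,2)
Op 2: place WK@(3,0)
Op 3: place BR@(0,0)
Op 4: remove (3,0)
Op 5: place WN@(2,0)
Op 6: place BN@(3,4)
Op 7: place WK@(0,1)
Op 8: place WB@(1,0)
Per-piece attacks for B:
  BR@(0,0): attacks (0,1) (1,0) [ray(0,1) blocked at (0,1); ray(1,0) blocked at (1,0)]
  BR@(1,2): attacks (1,3) (1,4) (1,1) (1,0) (2,2) (3,2) (4,2) (0,2) [ray(0,-1) blocked at (1,0)]
  BN@(3,4): attacks (4,2) (2,2) (1,3)
B attacks (3,0): no

Answer: no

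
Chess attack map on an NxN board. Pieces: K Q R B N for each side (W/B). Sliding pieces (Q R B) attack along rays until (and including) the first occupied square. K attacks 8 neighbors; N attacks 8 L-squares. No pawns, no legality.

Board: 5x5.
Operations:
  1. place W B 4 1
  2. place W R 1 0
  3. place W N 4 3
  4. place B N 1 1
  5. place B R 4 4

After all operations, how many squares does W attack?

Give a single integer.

Answer: 11

Derivation:
Op 1: place WB@(4,1)
Op 2: place WR@(1,0)
Op 3: place WN@(4,3)
Op 4: place BN@(1,1)
Op 5: place BR@(4,4)
Per-piece attacks for W:
  WR@(1,0): attacks (1,1) (2,0) (3,0) (4,0) (0,0) [ray(0,1) blocked at (1,1)]
  WB@(4,1): attacks (3,2) (2,3) (1,4) (3,0)
  WN@(4,3): attacks (2,4) (3,1) (2,2)
Union (11 distinct): (0,0) (1,1) (1,4) (2,0) (2,2) (2,3) (2,4) (3,0) (3,1) (3,2) (4,0)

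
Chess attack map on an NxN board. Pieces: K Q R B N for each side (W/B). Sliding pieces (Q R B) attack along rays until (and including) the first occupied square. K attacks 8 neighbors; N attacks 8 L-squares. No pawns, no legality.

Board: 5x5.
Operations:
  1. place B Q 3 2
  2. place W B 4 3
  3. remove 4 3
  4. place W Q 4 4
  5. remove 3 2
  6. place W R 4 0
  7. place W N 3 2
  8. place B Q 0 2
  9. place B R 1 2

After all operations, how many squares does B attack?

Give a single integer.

Op 1: place BQ@(3,2)
Op 2: place WB@(4,3)
Op 3: remove (4,3)
Op 4: place WQ@(4,4)
Op 5: remove (3,2)
Op 6: place WR@(4,0)
Op 7: place WN@(3,2)
Op 8: place BQ@(0,2)
Op 9: place BR@(1,2)
Per-piece attacks for B:
  BQ@(0,2): attacks (0,3) (0,4) (0,1) (0,0) (1,2) (1,3) (2,4) (1,1) (2,0) [ray(1,0) blocked at (1,2)]
  BR@(1,2): attacks (1,3) (1,4) (1,1) (1,0) (2,2) (3,2) (0,2) [ray(1,0) blocked at (3,2); ray(-1,0) blocked at (0,2)]
Union (14 distinct): (0,0) (0,1) (0,2) (0,3) (0,4) (1,0) (1,1) (1,2) (1,3) (1,4) (2,0) (2,2) (2,4) (3,2)

Answer: 14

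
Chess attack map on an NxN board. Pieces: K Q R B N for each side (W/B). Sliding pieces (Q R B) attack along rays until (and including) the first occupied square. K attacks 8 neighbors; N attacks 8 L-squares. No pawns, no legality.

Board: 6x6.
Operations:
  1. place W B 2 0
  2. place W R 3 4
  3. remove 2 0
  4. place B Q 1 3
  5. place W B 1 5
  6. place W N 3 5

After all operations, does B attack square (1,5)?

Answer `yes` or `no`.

Answer: yes

Derivation:
Op 1: place WB@(2,0)
Op 2: place WR@(3,4)
Op 3: remove (2,0)
Op 4: place BQ@(1,3)
Op 5: place WB@(1,5)
Op 6: place WN@(3,5)
Per-piece attacks for B:
  BQ@(1,3): attacks (1,4) (1,5) (1,2) (1,1) (1,0) (2,3) (3,3) (4,3) (5,3) (0,3) (2,4) (3,5) (2,2) (3,1) (4,0) (0,4) (0,2) [ray(0,1) blocked at (1,5); ray(1,1) blocked at (3,5)]
B attacks (1,5): yes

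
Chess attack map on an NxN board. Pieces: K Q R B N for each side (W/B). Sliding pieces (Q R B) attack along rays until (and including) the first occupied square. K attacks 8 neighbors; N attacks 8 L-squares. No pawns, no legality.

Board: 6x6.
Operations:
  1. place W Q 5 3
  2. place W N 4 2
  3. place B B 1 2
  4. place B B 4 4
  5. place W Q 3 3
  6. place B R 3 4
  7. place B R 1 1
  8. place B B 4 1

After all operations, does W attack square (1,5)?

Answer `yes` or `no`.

Op 1: place WQ@(5,3)
Op 2: place WN@(4,2)
Op 3: place BB@(1,2)
Op 4: place BB@(4,4)
Op 5: place WQ@(3,3)
Op 6: place BR@(3,4)
Op 7: place BR@(1,1)
Op 8: place BB@(4,1)
Per-piece attacks for W:
  WQ@(3,3): attacks (3,4) (3,2) (3,1) (3,0) (4,3) (5,3) (2,3) (1,3) (0,3) (4,4) (4,2) (2,4) (1,5) (2,2) (1,1) [ray(0,1) blocked at (3,4); ray(1,0) blocked at (5,3); ray(1,1) blocked at (4,4); ray(1,-1) blocked at (4,2); ray(-1,-1) blocked at (1,1)]
  WN@(4,2): attacks (5,4) (3,4) (2,3) (5,0) (3,0) (2,1)
  WQ@(5,3): attacks (5,4) (5,5) (5,2) (5,1) (5,0) (4,3) (3,3) (4,4) (4,2) [ray(-1,0) blocked at (3,3); ray(-1,1) blocked at (4,4); ray(-1,-1) blocked at (4,2)]
W attacks (1,5): yes

Answer: yes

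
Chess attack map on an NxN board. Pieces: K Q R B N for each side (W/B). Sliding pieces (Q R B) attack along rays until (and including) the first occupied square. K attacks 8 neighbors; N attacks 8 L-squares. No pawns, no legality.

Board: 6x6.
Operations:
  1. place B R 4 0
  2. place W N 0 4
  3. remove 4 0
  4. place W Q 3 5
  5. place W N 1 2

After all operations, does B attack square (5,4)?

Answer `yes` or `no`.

Op 1: place BR@(4,0)
Op 2: place WN@(0,4)
Op 3: remove (4,0)
Op 4: place WQ@(3,5)
Op 5: place WN@(1,2)
Per-piece attacks for B:
B attacks (5,4): no

Answer: no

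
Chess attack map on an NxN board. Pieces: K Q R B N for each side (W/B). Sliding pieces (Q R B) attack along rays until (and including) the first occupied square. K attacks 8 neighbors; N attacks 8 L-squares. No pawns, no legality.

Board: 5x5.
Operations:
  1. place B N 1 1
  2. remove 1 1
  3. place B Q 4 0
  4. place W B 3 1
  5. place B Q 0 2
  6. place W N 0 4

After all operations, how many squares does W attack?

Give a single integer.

Answer: 8

Derivation:
Op 1: place BN@(1,1)
Op 2: remove (1,1)
Op 3: place BQ@(4,0)
Op 4: place WB@(3,1)
Op 5: place BQ@(0,2)
Op 6: place WN@(0,4)
Per-piece attacks for W:
  WN@(0,4): attacks (1,2) (2,3)
  WB@(3,1): attacks (4,2) (4,0) (2,2) (1,3) (0,4) (2,0) [ray(1,-1) blocked at (4,0); ray(-1,1) blocked at (0,4)]
Union (8 distinct): (0,4) (1,2) (1,3) (2,0) (2,2) (2,3) (4,0) (4,2)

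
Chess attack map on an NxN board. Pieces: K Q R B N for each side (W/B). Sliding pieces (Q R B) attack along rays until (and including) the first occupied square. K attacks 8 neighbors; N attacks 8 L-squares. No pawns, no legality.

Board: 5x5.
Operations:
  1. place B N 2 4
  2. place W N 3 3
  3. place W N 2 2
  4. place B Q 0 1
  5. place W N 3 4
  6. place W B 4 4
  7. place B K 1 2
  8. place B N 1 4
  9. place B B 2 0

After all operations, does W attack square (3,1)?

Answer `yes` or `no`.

Op 1: place BN@(2,4)
Op 2: place WN@(3,3)
Op 3: place WN@(2,2)
Op 4: place BQ@(0,1)
Op 5: place WN@(3,4)
Op 6: place WB@(4,4)
Op 7: place BK@(1,2)
Op 8: place BN@(1,4)
Op 9: place BB@(2,0)
Per-piece attacks for W:
  WN@(2,2): attacks (3,4) (4,3) (1,4) (0,3) (3,0) (4,1) (1,0) (0,1)
  WN@(3,3): attacks (1,4) (4,1) (2,1) (1,2)
  WN@(3,4): attacks (4,2) (2,2) (1,3)
  WB@(4,4): attacks (3,3) [ray(-1,-1) blocked at (3,3)]
W attacks (3,1): no

Answer: no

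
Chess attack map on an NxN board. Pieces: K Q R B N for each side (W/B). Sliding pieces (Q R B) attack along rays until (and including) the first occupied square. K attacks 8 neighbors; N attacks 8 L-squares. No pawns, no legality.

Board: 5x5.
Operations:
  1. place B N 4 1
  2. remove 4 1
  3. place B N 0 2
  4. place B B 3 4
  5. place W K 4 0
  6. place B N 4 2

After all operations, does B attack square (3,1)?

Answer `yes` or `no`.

Answer: no

Derivation:
Op 1: place BN@(4,1)
Op 2: remove (4,1)
Op 3: place BN@(0,2)
Op 4: place BB@(3,4)
Op 5: place WK@(4,0)
Op 6: place BN@(4,2)
Per-piece attacks for B:
  BN@(0,2): attacks (1,4) (2,3) (1,0) (2,1)
  BB@(3,4): attacks (4,3) (2,3) (1,2) (0,1)
  BN@(4,2): attacks (3,4) (2,3) (3,0) (2,1)
B attacks (3,1): no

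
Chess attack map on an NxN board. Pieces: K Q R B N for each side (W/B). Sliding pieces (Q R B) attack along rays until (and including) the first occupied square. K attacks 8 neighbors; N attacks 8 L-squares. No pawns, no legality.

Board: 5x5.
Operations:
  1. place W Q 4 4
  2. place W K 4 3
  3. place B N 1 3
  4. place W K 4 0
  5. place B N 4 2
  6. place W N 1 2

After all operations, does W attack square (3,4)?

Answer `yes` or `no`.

Answer: yes

Derivation:
Op 1: place WQ@(4,4)
Op 2: place WK@(4,3)
Op 3: place BN@(1,3)
Op 4: place WK@(4,0)
Op 5: place BN@(4,2)
Op 6: place WN@(1,2)
Per-piece attacks for W:
  WN@(1,2): attacks (2,4) (3,3) (0,4) (2,0) (3,1) (0,0)
  WK@(4,0): attacks (4,1) (3,0) (3,1)
  WK@(4,3): attacks (4,4) (4,2) (3,3) (3,4) (3,2)
  WQ@(4,4): attacks (4,3) (3,4) (2,4) (1,4) (0,4) (3,3) (2,2) (1,1) (0,0) [ray(0,-1) blocked at (4,3)]
W attacks (3,4): yes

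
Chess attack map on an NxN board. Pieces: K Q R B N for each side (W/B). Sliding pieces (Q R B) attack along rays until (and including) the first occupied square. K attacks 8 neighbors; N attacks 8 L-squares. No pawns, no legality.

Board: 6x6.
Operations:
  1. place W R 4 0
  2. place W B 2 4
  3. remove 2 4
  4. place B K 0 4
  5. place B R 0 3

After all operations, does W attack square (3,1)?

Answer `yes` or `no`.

Op 1: place WR@(4,0)
Op 2: place WB@(2,4)
Op 3: remove (2,4)
Op 4: place BK@(0,4)
Op 5: place BR@(0,3)
Per-piece attacks for W:
  WR@(4,0): attacks (4,1) (4,2) (4,3) (4,4) (4,5) (5,0) (3,0) (2,0) (1,0) (0,0)
W attacks (3,1): no

Answer: no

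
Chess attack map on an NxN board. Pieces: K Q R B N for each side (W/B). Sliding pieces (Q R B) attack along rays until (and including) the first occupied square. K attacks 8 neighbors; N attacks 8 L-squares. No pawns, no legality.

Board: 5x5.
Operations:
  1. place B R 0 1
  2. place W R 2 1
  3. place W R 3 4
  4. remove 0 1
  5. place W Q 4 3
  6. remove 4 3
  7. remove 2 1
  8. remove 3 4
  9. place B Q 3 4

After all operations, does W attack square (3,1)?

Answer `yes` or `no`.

Answer: no

Derivation:
Op 1: place BR@(0,1)
Op 2: place WR@(2,1)
Op 3: place WR@(3,4)
Op 4: remove (0,1)
Op 5: place WQ@(4,3)
Op 6: remove (4,3)
Op 7: remove (2,1)
Op 8: remove (3,4)
Op 9: place BQ@(3,4)
Per-piece attacks for W:
W attacks (3,1): no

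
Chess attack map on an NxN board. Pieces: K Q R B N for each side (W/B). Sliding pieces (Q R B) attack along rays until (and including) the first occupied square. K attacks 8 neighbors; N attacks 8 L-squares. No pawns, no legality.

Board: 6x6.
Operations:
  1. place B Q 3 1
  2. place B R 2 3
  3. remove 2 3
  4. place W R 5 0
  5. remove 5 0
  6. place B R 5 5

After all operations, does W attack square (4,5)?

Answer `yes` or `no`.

Answer: no

Derivation:
Op 1: place BQ@(3,1)
Op 2: place BR@(2,3)
Op 3: remove (2,3)
Op 4: place WR@(5,0)
Op 5: remove (5,0)
Op 6: place BR@(5,5)
Per-piece attacks for W:
W attacks (4,5): no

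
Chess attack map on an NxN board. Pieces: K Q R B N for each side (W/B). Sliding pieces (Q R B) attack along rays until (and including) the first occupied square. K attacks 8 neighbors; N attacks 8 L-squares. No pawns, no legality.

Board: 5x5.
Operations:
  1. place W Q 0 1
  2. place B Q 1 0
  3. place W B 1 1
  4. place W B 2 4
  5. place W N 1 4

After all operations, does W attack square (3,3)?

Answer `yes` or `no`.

Op 1: place WQ@(0,1)
Op 2: place BQ@(1,0)
Op 3: place WB@(1,1)
Op 4: place WB@(2,4)
Op 5: place WN@(1,4)
Per-piece attacks for W:
  WQ@(0,1): attacks (0,2) (0,3) (0,4) (0,0) (1,1) (1,2) (2,3) (3,4) (1,0) [ray(1,0) blocked at (1,1); ray(1,-1) blocked at (1,0)]
  WB@(1,1): attacks (2,2) (3,3) (4,4) (2,0) (0,2) (0,0)
  WN@(1,4): attacks (2,2) (3,3) (0,2)
  WB@(2,4): attacks (3,3) (4,2) (1,3) (0,2)
W attacks (3,3): yes

Answer: yes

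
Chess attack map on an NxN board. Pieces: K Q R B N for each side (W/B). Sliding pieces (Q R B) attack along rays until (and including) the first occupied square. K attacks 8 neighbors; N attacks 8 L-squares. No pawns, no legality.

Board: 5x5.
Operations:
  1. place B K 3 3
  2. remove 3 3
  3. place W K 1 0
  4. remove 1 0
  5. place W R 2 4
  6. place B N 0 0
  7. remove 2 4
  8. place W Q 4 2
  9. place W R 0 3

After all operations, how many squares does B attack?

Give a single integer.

Answer: 2

Derivation:
Op 1: place BK@(3,3)
Op 2: remove (3,3)
Op 3: place WK@(1,0)
Op 4: remove (1,0)
Op 5: place WR@(2,4)
Op 6: place BN@(0,0)
Op 7: remove (2,4)
Op 8: place WQ@(4,2)
Op 9: place WR@(0,3)
Per-piece attacks for B:
  BN@(0,0): attacks (1,2) (2,1)
Union (2 distinct): (1,2) (2,1)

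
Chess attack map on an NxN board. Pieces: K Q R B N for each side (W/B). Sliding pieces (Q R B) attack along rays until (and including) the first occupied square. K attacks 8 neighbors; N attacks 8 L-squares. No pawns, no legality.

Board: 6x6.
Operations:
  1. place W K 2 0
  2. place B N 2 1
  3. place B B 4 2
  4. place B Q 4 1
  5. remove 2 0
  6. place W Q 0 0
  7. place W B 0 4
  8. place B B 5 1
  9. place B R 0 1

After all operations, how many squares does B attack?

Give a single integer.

Op 1: place WK@(2,0)
Op 2: place BN@(2,1)
Op 3: place BB@(4,2)
Op 4: place BQ@(4,1)
Op 5: remove (2,0)
Op 6: place WQ@(0,0)
Op 7: place WB@(0,4)
Op 8: place BB@(5,1)
Op 9: place BR@(0,1)
Per-piece attacks for B:
  BR@(0,1): attacks (0,2) (0,3) (0,4) (0,0) (1,1) (2,1) [ray(0,1) blocked at (0,4); ray(0,-1) blocked at (0,0); ray(1,0) blocked at (2,1)]
  BN@(2,1): attacks (3,3) (4,2) (1,3) (0,2) (4,0) (0,0)
  BQ@(4,1): attacks (4,2) (4,0) (5,1) (3,1) (2,1) (5,2) (5,0) (3,2) (2,3) (1,4) (0,5) (3,0) [ray(0,1) blocked at (4,2); ray(1,0) blocked at (5,1); ray(-1,0) blocked at (2,1)]
  BB@(4,2): attacks (5,3) (5,1) (3,3) (2,4) (1,5) (3,1) (2,0) [ray(1,-1) blocked at (5,1)]
  BB@(5,1): attacks (4,2) (4,0) [ray(-1,1) blocked at (4,2)]
Union (23 distinct): (0,0) (0,2) (0,3) (0,4) (0,5) (1,1) (1,3) (1,4) (1,5) (2,0) (2,1) (2,3) (2,4) (3,0) (3,1) (3,2) (3,3) (4,0) (4,2) (5,0) (5,1) (5,2) (5,3)

Answer: 23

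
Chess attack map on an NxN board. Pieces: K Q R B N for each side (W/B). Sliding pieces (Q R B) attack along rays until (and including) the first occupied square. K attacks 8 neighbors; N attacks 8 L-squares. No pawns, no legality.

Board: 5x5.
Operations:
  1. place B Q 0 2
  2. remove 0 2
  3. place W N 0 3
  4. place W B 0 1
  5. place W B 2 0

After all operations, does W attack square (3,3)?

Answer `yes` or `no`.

Op 1: place BQ@(0,2)
Op 2: remove (0,2)
Op 3: place WN@(0,3)
Op 4: place WB@(0,1)
Op 5: place WB@(2,0)
Per-piece attacks for W:
  WB@(0,1): attacks (1,2) (2,3) (3,4) (1,0)
  WN@(0,3): attacks (2,4) (1,1) (2,2)
  WB@(2,0): attacks (3,1) (4,2) (1,1) (0,2)
W attacks (3,3): no

Answer: no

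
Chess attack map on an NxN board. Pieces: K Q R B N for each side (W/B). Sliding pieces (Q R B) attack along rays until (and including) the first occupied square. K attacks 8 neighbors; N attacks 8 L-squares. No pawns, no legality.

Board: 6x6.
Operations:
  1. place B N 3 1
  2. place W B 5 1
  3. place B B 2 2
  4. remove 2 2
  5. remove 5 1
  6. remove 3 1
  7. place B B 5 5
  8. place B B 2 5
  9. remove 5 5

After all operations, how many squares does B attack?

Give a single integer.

Op 1: place BN@(3,1)
Op 2: place WB@(5,1)
Op 3: place BB@(2,2)
Op 4: remove (2,2)
Op 5: remove (5,1)
Op 6: remove (3,1)
Op 7: place BB@(5,5)
Op 8: place BB@(2,5)
Op 9: remove (5,5)
Per-piece attacks for B:
  BB@(2,5): attacks (3,4) (4,3) (5,2) (1,4) (0,3)
Union (5 distinct): (0,3) (1,4) (3,4) (4,3) (5,2)

Answer: 5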